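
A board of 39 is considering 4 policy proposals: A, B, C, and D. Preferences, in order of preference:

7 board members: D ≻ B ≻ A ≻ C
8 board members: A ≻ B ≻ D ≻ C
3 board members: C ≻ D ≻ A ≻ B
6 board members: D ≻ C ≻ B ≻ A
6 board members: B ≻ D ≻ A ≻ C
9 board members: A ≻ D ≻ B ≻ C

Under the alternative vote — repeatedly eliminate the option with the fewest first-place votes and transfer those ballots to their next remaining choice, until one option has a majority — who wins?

Round 1: A 17, B 6, C 3, D 13. Eliminate C.
Round 2: A 17, B 6, D 16. Eliminate B.
Round 3: A 17, D 22. D has a majority.

D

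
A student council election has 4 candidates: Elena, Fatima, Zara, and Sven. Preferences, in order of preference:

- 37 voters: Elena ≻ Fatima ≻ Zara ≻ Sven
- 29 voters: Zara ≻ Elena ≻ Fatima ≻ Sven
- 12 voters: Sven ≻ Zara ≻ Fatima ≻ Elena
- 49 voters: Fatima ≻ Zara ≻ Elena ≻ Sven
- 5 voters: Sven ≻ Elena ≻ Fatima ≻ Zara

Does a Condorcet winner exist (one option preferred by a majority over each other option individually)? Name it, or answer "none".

none

Checking pairwise contests:
Zara beats Elena 90–42.
Elena beats Fatima 71–61.
Fatima beats Zara 91–41.
Elena beats Sven 115–17.
Every option loses at least one head-to-head, so there is no Condorcet winner.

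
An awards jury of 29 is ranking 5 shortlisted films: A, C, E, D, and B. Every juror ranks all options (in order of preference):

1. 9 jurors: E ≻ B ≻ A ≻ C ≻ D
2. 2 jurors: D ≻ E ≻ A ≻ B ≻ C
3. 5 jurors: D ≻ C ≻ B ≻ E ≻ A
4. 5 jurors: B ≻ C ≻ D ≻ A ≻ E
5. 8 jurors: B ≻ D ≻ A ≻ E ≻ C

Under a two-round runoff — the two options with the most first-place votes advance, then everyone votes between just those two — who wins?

B

Round 1 first-place votes: A 0, C 0, E 9, D 7, B 13.
B and E advance.
Runoff: B is preferred to E by 18 voters; E by 11.
B wins the runoff.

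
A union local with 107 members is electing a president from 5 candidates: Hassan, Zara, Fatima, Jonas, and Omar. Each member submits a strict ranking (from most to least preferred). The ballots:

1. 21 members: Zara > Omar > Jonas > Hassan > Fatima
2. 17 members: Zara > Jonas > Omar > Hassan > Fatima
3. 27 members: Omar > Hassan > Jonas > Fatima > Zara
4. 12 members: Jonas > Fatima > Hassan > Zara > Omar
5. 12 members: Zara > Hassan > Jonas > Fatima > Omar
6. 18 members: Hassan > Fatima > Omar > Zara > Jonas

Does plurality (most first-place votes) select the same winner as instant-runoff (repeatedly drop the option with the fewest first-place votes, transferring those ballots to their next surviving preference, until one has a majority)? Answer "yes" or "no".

no

Plurality — first-place votes: Hassan 18, Zara 50, Fatima 0, Jonas 12, Omar 27. Winner: Zara.
Instant-runoff — R1 Hassan 18, Zara 50, Fatima 0, Jonas 12, Omar 27 (Fatima out); R2 Hassan 18, Zara 50, Jonas 12, Omar 27 (Jonas out); R3 Hassan 30, Zara 50, Omar 27 (Omar out); R4 Hassan 57, Zara 50 (Hassan winner). Winner: Hassan.
The two methods disagree.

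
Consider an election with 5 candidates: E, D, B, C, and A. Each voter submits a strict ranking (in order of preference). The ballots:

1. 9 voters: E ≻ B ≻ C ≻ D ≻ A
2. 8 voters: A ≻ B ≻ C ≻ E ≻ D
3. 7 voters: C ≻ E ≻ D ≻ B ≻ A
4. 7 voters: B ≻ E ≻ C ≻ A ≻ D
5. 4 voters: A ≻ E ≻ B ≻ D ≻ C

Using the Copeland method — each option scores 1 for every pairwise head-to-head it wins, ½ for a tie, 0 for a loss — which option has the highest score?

E: beats D, B, C, and A → score 4.
D: loses to E, B, C, and A → score 0.
B: beats D, C, and A; loses to E → score 3.
C: beats D and A; loses to E and B → score 2.
A: beats D; loses to E, B, and C → score 1.
E has the best pairwise record.

E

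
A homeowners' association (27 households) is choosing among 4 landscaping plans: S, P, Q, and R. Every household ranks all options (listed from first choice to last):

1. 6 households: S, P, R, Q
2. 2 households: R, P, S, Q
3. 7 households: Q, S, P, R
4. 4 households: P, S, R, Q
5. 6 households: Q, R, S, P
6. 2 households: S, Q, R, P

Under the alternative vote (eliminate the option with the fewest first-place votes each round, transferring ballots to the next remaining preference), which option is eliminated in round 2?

Round 1: S 8, P 4, Q 13, R 2. Eliminate R.
Round 2: S 8, P 6, Q 13. Eliminate P.

P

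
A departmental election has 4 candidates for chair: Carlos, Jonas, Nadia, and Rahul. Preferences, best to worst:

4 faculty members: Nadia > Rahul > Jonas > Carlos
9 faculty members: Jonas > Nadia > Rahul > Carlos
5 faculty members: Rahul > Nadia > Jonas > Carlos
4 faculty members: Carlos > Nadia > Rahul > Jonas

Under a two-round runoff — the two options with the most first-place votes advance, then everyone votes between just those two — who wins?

Round 1 first-place votes: Carlos 4, Jonas 9, Nadia 4, Rahul 5.
Jonas and Rahul advance.
Runoff: Jonas is preferred to Rahul by 9 voters; Rahul by 13.
Rahul wins the runoff.

Rahul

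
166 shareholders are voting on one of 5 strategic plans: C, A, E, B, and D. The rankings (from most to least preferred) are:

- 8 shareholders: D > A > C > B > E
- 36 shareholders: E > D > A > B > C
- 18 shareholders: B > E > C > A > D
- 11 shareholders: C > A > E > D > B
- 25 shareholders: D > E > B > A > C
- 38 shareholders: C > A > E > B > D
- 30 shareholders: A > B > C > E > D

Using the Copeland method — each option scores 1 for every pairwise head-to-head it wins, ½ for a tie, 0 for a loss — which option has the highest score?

C: beats E and D; loses to A and B → score 2.
A: beats C, E, B, and D → score 4.
E: beats B and D; loses to C and A → score 2.
B: beats C and D; loses to A and E → score 2.
D: loses to C, A, E, and B → score 0.
A has the best pairwise record.

A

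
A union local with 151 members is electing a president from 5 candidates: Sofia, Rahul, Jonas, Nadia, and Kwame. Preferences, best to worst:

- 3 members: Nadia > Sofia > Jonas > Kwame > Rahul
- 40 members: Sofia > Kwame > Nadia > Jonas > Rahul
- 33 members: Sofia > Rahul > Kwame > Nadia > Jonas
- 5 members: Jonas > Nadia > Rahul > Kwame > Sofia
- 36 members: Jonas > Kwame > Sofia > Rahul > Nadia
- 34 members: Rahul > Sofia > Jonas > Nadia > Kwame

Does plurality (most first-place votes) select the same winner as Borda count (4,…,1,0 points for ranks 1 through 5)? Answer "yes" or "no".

yes

Plurality — first-place votes: Sofia 73, Rahul 34, Jonas 41, Nadia 3, Kwame 0. Winner: Sofia.
Borda — scores: Sofia 475, Rahul 281, Jonas 278, Nadia 174, Kwame 302. Winner: Sofia.
The two methods agree.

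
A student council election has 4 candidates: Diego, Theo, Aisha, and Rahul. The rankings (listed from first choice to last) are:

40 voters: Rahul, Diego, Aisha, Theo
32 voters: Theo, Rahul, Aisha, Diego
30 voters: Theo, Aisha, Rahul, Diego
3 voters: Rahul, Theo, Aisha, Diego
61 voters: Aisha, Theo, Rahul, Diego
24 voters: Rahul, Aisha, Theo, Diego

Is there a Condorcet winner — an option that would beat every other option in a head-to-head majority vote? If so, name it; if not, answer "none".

none

Checking pairwise contests:
Theo beats Diego 150–40.
Aisha beats Theo 125–65.
Rahul beats Aisha 99–91.
Theo beats Rahul 123–67.
Every option loses at least one head-to-head, so there is no Condorcet winner.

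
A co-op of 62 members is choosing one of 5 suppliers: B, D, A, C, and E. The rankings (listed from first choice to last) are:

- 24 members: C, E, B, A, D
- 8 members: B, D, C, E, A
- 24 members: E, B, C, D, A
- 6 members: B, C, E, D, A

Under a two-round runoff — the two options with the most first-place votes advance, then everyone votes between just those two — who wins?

Round 1 first-place votes: B 14, D 0, A 0, C 24, E 24.
E and C advance.
Runoff: E is preferred to C by 24 voters; C by 38.
C wins the runoff.

C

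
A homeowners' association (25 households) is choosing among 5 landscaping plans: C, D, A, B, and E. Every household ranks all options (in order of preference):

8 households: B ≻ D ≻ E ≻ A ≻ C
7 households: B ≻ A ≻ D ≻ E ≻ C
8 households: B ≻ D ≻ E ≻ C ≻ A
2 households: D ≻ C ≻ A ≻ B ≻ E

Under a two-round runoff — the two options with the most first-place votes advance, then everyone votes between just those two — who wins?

Round 1 first-place votes: C 0, D 2, A 0, B 23, E 0.
B and D advance.
Runoff: B is preferred to D by 23 voters; D by 2.
B wins the runoff.

B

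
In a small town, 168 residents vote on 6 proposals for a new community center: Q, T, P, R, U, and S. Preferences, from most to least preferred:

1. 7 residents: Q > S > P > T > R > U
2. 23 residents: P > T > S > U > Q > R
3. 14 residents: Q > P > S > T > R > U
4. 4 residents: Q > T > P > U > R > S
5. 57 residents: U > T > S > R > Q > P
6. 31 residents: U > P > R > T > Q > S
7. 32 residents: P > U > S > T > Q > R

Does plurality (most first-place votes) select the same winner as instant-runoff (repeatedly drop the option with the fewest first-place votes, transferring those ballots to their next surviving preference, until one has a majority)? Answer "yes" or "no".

yes

Plurality — first-place votes: Q 25, T 0, P 55, R 0, U 88, S 0. Winner: U.
Instant-runoff — R1 Q 25, T 0, P 55, R 0, U 88, S 0 (U winner). Winner: U.
The two methods agree.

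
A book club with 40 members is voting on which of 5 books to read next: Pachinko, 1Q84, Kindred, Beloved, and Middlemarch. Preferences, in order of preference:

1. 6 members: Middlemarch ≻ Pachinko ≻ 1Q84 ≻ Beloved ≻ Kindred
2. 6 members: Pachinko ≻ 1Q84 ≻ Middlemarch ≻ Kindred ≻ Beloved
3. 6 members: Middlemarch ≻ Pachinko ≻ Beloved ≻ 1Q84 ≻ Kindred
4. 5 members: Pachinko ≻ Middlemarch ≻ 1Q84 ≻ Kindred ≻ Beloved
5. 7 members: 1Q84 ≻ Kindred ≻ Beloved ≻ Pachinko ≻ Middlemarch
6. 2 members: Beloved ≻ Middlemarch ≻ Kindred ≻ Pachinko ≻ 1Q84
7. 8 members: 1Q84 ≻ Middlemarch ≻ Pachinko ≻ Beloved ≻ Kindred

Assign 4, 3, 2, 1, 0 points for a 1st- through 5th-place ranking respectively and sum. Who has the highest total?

1Q84

Pachinko: 6·3 + 6·4 + 6·3 + 5·4 + 7·1 + 2·1 + 8·2 = 105
1Q84: 6·2 + 6·3 + 6·1 + 5·2 + 7·4 + 2·0 + 8·4 = 106
Kindred: 6·0 + 6·1 + 6·0 + 5·1 + 7·3 + 2·2 + 8·0 = 36
Beloved: 6·1 + 6·0 + 6·2 + 5·0 + 7·2 + 2·4 + 8·1 = 48
Middlemarch: 6·4 + 6·2 + 6·4 + 5·3 + 7·0 + 2·3 + 8·3 = 105
1Q84 has the highest Borda score (106).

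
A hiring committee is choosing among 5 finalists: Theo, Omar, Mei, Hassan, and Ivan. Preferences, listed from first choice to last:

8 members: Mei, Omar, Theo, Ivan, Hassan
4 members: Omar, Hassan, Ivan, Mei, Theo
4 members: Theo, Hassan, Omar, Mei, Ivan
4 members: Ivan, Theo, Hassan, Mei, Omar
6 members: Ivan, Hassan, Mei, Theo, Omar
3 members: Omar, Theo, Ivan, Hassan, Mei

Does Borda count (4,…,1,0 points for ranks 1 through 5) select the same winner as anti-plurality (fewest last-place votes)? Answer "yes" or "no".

Borda — scores: Theo 59, Omar 60, Mei 56, Hassan 53, Ivan 62. Winner: Ivan.
Anti-plurality — last-place votes: Theo 4, Omar 10, Mei 3, Hassan 8, Ivan 4. Winner: Mei.
The two methods disagree.

no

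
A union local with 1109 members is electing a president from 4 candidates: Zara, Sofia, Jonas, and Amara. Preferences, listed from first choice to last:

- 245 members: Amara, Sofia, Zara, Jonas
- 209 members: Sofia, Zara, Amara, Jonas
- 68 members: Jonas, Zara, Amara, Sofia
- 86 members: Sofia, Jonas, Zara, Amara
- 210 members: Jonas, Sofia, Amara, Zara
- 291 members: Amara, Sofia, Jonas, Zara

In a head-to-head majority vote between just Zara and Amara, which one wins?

Amara

Voters preferring Zara to Amara: 363; preferring Amara to Zara: 746.
Amara wins the head-to-head.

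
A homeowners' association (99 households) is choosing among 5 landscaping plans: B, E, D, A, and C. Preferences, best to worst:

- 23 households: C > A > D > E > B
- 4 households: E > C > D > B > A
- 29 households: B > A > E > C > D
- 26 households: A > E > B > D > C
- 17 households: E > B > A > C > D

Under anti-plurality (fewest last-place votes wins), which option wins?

Last-place votes: B 23, E 0, D 46, A 4, C 26.
E is ranked last by the fewest voters, so E wins.

E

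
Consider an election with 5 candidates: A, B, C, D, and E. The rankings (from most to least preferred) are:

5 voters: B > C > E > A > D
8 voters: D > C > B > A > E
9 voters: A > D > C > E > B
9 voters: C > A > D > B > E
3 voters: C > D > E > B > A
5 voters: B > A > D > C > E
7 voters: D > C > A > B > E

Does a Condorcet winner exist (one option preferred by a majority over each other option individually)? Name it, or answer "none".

none

Checking pairwise contests:
C beats A 32–14.
A beats B 25–21.
D beats C 29–17.
A beats D 28–18.
A beats E 38–8.
Every option loses at least one head-to-head, so there is no Condorcet winner.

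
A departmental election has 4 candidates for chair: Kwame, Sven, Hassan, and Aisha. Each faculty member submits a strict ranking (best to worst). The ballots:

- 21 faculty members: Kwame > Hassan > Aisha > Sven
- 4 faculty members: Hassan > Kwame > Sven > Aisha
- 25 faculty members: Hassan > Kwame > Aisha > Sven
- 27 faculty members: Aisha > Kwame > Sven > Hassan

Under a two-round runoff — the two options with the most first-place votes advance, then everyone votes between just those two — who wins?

Hassan

Round 1 first-place votes: Kwame 21, Sven 0, Hassan 29, Aisha 27.
Hassan and Aisha advance.
Runoff: Hassan is preferred to Aisha by 50 voters; Aisha by 27.
Hassan wins the runoff.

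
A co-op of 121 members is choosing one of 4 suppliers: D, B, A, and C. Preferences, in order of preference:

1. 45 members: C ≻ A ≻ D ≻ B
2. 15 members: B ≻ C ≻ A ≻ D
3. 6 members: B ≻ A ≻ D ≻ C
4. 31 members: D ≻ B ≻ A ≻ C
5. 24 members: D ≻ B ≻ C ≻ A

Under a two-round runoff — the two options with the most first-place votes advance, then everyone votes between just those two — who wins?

D

Round 1 first-place votes: D 55, B 21, A 0, C 45.
D and C advance.
Runoff: D is preferred to C by 61 voters; C by 60.
D wins the runoff.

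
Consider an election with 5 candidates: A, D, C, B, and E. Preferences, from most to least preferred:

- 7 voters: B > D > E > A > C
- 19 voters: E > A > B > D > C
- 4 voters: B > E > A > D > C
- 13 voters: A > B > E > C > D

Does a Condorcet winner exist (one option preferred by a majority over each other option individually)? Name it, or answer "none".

none

Checking pairwise contests:
E beats A 30–13.
A beats D 36–7.
A beats C 43–0.
A beats B 32–11.
B beats E 24–19.
Every option loses at least one head-to-head, so there is no Condorcet winner.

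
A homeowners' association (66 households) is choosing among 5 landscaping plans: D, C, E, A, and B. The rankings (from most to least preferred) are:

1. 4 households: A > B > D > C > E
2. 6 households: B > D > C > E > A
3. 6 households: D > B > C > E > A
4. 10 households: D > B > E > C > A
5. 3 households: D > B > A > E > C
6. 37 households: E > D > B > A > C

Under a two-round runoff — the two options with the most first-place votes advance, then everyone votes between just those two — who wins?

Round 1 first-place votes: D 19, C 0, E 37, A 4, B 6.
E and D advance.
Runoff: E is preferred to D by 37 voters; D by 29.
E wins the runoff.

E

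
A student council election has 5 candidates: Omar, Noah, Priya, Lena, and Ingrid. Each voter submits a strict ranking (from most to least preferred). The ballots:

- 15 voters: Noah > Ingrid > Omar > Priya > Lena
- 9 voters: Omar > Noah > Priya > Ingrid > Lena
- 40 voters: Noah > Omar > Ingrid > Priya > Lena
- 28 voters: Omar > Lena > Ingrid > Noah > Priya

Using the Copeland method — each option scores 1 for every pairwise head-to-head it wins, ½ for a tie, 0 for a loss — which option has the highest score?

Noah

Omar: beats Priya, Lena, and Ingrid; loses to Noah → score 3.
Noah: beats Omar, Priya, Lena, and Ingrid → score 4.
Priya: beats Lena; loses to Omar, Noah, and Ingrid → score 1.
Lena: loses to Omar, Noah, Priya, and Ingrid → score 0.
Ingrid: beats Priya and Lena; loses to Omar and Noah → score 2.
Noah has the best pairwise record.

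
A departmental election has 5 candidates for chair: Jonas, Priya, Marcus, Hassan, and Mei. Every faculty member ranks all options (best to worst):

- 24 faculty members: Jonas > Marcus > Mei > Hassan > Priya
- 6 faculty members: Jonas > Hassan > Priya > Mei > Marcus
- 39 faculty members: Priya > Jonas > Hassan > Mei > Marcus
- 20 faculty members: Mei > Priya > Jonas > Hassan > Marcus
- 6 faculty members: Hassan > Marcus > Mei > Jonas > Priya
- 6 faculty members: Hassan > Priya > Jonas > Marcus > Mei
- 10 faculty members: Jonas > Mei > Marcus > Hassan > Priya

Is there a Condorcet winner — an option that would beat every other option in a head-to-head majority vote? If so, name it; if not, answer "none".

Checking pairwise contests:
Priya beats Jonas 65–46.
Mei beats Priya 60–51.
Jonas beats Marcus 105–6.
Jonas beats Hassan 99–12.
Jonas beats Mei 85–26.
Every option loses at least one head-to-head, so there is no Condorcet winner.

none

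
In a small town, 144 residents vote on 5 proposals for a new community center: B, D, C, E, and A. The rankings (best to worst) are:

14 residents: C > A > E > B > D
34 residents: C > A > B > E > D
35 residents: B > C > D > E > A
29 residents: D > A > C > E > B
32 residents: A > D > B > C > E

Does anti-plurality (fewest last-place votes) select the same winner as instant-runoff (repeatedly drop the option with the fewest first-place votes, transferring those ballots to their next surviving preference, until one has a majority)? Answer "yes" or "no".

yes

Anti-plurality — last-place votes: B 29, D 48, C 0, E 32, A 35. Winner: C.
Instant-runoff — R1 B 35, D 29, C 48, E 0, A 32 (E out); R2 B 35, D 29, C 48, A 32 (D out); R3 B 35, C 48, A 61 (B out); R4 C 83, A 61 (C winner). Winner: C.
The two methods agree.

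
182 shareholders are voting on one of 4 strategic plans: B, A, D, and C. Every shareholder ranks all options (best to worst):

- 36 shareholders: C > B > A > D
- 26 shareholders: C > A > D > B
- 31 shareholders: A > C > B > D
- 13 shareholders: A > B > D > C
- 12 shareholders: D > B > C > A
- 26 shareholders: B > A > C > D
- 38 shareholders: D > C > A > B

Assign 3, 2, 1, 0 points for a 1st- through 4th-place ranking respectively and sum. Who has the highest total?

B: 36·2 + 26·0 + 31·1 + 13·2 + 12·2 + 26·3 + 38·0 = 231
A: 36·1 + 26·2 + 31·3 + 13·3 + 12·0 + 26·2 + 38·1 = 310
D: 36·0 + 26·1 + 31·0 + 13·1 + 12·3 + 26·0 + 38·3 = 189
C: 36·3 + 26·3 + 31·2 + 13·0 + 12·1 + 26·1 + 38·2 = 362
C has the highest Borda score (362).

C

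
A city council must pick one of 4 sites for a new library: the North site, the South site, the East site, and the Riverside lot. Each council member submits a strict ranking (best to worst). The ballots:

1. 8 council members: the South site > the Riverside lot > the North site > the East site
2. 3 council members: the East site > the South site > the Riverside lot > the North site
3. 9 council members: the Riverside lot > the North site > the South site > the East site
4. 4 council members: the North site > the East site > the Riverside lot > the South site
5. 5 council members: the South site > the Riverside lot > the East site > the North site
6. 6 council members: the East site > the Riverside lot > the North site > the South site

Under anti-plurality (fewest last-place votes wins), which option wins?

the Riverside lot

Last-place votes: the North site 8, the South site 10, the East site 17, the Riverside lot 0.
the Riverside lot is ranked last by the fewest voters, so the Riverside lot wins.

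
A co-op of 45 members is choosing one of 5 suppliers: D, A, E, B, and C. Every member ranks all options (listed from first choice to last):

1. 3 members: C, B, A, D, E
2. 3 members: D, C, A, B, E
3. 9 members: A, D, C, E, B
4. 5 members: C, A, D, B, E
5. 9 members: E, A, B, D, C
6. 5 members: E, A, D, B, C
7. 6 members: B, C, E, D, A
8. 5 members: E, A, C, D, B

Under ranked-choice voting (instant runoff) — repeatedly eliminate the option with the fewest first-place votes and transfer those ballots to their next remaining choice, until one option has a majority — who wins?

C

Round 1: D 3, A 9, E 19, B 6, C 8. Eliminate D.
Round 2: A 9, E 19, B 6, C 11. Eliminate B.
Round 3: A 9, E 19, C 17. Eliminate A.
Round 4: E 19, C 26. C has a majority.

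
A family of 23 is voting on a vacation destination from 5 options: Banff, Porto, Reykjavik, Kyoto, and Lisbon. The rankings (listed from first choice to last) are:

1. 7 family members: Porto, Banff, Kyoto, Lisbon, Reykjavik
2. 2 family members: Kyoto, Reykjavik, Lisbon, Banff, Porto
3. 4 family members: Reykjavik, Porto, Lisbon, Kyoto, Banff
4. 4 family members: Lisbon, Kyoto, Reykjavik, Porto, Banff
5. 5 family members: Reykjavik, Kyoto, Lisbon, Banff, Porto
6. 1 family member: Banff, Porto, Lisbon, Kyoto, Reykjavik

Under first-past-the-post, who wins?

Reykjavik

First-place votes: Banff 1, Porto 7, Reykjavik 9, Kyoto 2, Lisbon 4.
Reykjavik has the most first-place votes.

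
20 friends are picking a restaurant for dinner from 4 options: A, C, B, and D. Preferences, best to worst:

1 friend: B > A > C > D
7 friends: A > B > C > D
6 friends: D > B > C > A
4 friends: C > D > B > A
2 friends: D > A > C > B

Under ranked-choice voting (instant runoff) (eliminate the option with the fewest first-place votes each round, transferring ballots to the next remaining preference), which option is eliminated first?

Round 1: A 7, C 4, B 1, D 8. Eliminate B.

B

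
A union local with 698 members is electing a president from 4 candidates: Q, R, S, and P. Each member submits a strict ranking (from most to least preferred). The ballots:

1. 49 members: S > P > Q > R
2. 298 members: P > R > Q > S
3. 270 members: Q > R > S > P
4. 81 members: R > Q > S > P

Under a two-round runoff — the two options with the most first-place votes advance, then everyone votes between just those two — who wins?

Round 1 first-place votes: Q 270, R 81, S 49, P 298.
P and Q advance.
Runoff: P is preferred to Q by 347 voters; Q by 351.
Q wins the runoff.

Q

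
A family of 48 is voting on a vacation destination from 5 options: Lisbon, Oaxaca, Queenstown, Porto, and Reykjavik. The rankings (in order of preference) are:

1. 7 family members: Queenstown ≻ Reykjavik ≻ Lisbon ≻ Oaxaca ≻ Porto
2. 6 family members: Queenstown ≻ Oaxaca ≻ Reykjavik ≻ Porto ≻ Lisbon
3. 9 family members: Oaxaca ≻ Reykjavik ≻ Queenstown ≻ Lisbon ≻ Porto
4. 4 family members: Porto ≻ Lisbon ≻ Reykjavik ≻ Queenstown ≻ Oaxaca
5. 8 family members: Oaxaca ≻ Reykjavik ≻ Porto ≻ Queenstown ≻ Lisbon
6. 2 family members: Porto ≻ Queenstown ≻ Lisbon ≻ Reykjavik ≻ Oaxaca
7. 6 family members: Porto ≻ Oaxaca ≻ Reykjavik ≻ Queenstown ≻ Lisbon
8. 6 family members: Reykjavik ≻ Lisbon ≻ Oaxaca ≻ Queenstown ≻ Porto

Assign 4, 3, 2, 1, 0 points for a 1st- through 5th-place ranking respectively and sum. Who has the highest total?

Lisbon: 7·2 + 6·0 + 9·1 + 4·3 + 8·0 + 2·2 + 6·0 + 6·3 = 57
Oaxaca: 7·1 + 6·3 + 9·4 + 4·0 + 8·4 + 2·0 + 6·3 + 6·2 = 123
Queenstown: 7·4 + 6·4 + 9·2 + 4·1 + 8·1 + 2·3 + 6·1 + 6·1 = 100
Porto: 7·0 + 6·1 + 9·0 + 4·4 + 8·2 + 2·4 + 6·4 + 6·0 = 70
Reykjavik: 7·3 + 6·2 + 9·3 + 4·2 + 8·3 + 2·1 + 6·2 + 6·4 = 130
Reykjavik has the highest Borda score (130).

Reykjavik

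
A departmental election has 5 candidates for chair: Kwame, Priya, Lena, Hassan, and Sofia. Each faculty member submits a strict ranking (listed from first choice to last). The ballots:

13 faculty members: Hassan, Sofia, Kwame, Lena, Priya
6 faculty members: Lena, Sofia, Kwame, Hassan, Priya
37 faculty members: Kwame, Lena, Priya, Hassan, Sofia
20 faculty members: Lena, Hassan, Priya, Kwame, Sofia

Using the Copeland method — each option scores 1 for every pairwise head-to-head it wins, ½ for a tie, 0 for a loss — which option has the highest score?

Kwame: beats Priya, Lena, Hassan, and Sofia → score 4.
Priya: beats Sofia; loses to Kwame, Lena, and Hassan → score 1.
Lena: beats Priya, Hassan, and Sofia; loses to Kwame → score 3.
Hassan: beats Priya and Sofia; loses to Kwame and Lena → score 2.
Sofia: loses to Kwame, Priya, Lena, and Hassan → score 0.
Kwame has the best pairwise record.

Kwame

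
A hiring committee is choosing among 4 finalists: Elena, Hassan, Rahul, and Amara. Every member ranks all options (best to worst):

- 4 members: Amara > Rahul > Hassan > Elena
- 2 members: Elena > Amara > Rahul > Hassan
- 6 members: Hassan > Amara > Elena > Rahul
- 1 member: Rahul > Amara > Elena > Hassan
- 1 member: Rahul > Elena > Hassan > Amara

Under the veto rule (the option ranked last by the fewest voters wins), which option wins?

Last-place votes: Elena 4, Hassan 3, Rahul 6, Amara 1.
Amara is ranked last by the fewest voters, so Amara wins.

Amara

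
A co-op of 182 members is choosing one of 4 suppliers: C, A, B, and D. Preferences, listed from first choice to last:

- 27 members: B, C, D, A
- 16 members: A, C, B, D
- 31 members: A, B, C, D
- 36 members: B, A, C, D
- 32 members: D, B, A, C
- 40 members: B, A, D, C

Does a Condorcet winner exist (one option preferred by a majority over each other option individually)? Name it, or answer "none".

B vs C: 166–16 for B.
B vs A: 135–47 for B.
B vs D: 150–32 for B.
B beats every other option head-to-head.

B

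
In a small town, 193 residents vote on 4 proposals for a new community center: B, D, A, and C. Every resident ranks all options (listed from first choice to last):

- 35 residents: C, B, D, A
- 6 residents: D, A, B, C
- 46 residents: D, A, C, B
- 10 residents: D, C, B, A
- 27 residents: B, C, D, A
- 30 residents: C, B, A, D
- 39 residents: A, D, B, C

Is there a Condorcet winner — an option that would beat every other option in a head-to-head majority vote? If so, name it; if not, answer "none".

D

D vs B: 101–92 for D.
D vs A: 124–69 for D.
D vs C: 101–92 for D.
D beats every other option head-to-head.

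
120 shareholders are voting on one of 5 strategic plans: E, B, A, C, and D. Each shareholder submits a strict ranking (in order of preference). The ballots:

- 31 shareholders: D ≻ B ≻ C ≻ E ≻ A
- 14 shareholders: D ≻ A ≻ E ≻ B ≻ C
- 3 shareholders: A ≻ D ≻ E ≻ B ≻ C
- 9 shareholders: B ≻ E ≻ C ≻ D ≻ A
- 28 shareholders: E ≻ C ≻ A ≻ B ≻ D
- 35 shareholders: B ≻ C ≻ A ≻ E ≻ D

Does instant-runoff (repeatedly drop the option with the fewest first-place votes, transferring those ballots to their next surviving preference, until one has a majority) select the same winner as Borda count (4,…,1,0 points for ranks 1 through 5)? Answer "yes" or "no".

Instant-runoff — R1 E 28, B 44, A 3, C 0, D 45 (C out); R2 E 28, B 44, A 3, D 45 (A out); R3 E 28, B 44, D 48 (E out); R4 B 72, D 48 (B winner). Winner: B.
Borda — scores: E 239, B 314, A 180, C 269, D 198. Winner: B.
The two methods agree.

yes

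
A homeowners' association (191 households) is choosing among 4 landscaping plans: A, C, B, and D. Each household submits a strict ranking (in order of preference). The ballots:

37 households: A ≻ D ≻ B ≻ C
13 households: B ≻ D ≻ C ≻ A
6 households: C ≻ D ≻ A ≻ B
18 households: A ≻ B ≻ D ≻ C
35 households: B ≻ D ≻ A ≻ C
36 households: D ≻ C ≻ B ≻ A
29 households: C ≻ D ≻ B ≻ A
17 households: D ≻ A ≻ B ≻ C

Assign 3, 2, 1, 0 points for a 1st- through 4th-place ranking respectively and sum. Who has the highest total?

A: 37·3 + 13·0 + 6·1 + 18·3 + 35·1 + 36·0 + 29·0 + 17·2 = 240
C: 37·0 + 13·1 + 6·3 + 18·0 + 35·0 + 36·2 + 29·3 + 17·0 = 190
B: 37·1 + 13·3 + 6·0 + 18·2 + 35·3 + 36·1 + 29·1 + 17·1 = 299
D: 37·2 + 13·2 + 6·2 + 18·1 + 35·2 + 36·3 + 29·2 + 17·3 = 417
D has the highest Borda score (417).

D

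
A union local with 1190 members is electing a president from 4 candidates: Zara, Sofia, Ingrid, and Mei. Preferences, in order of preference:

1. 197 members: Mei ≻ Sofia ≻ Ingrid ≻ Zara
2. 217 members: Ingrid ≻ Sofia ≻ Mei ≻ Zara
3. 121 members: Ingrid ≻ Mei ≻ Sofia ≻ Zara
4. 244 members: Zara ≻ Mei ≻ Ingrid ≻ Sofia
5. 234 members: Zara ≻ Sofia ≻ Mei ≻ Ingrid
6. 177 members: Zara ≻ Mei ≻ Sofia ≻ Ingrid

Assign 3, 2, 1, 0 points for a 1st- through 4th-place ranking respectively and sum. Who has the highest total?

Mei

Zara: 197·0 + 217·0 + 121·0 + 244·3 + 234·3 + 177·3 = 1965
Sofia: 197·2 + 217·2 + 121·1 + 244·0 + 234·2 + 177·1 = 1594
Ingrid: 197·1 + 217·3 + 121·3 + 244·1 + 234·0 + 177·0 = 1455
Mei: 197·3 + 217·1 + 121·2 + 244·2 + 234·1 + 177·2 = 2126
Mei has the highest Borda score (2126).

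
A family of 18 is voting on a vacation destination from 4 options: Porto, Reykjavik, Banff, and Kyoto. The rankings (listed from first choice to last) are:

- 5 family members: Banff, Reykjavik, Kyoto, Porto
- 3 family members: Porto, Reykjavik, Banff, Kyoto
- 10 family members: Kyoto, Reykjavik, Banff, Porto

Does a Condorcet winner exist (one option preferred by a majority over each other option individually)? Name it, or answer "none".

Kyoto

Kyoto vs Porto: 15–3 for Kyoto.
Kyoto vs Reykjavik: 10–8 for Kyoto.
Kyoto vs Banff: 10–8 for Kyoto.
Kyoto beats every other option head-to-head.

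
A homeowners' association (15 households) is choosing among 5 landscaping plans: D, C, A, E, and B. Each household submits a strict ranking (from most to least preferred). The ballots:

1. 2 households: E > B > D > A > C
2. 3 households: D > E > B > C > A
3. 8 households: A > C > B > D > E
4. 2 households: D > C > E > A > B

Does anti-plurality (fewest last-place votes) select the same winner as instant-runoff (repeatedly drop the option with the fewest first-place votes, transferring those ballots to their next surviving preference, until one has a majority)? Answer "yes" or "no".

Anti-plurality — last-place votes: D 0, C 2, A 3, E 8, B 2. Winner: D.
Instant-runoff — R1 D 5, C 0, A 8, E 2, B 0 (A winner). Winner: A.
The two methods disagree.

no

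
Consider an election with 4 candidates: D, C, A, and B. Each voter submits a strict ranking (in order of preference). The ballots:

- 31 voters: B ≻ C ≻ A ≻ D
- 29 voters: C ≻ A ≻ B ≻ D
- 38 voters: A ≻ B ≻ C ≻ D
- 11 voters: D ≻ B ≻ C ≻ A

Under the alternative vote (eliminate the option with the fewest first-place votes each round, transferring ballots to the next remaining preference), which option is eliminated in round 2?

C

Round 1: D 11, C 29, A 38, B 31. Eliminate D.
Round 2: C 29, A 38, B 42. Eliminate C.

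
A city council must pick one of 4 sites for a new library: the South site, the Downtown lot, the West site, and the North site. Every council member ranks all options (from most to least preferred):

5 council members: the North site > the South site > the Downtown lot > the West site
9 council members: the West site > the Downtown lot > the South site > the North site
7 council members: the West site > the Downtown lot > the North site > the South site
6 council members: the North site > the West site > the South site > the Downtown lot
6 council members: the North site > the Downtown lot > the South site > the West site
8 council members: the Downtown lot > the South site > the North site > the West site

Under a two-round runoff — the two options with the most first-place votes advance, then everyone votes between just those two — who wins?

the North site

Round 1 first-place votes: the South site 0, the Downtown lot 8, the West site 16, the North site 17.
the North site and the West site advance.
Runoff: the North site is preferred to the West site by 25 voters; the West site by 16.
the North site wins the runoff.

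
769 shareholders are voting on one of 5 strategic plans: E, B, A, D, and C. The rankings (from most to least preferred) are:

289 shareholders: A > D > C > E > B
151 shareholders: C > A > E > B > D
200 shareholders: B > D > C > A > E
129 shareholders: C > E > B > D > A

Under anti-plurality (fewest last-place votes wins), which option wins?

Last-place votes: E 200, B 289, A 129, D 151, C 0.
C is ranked last by the fewest voters, so C wins.

C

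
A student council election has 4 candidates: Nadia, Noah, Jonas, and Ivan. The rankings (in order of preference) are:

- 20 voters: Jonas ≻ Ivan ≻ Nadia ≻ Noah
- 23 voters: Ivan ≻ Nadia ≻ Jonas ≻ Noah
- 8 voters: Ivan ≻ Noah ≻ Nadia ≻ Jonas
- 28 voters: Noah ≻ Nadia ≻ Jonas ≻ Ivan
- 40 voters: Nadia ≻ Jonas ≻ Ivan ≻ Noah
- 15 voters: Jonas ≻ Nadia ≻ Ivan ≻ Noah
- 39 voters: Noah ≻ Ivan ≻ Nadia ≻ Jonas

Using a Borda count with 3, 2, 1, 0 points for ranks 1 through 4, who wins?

Nadia

Nadia: 20·1 + 23·2 + 8·1 + 28·2 + 40·3 + 15·2 + 39·1 = 319
Noah: 20·0 + 23·0 + 8·2 + 28·3 + 40·0 + 15·0 + 39·3 = 217
Jonas: 20·3 + 23·1 + 8·0 + 28·1 + 40·2 + 15·3 + 39·0 = 236
Ivan: 20·2 + 23·3 + 8·3 + 28·0 + 40·1 + 15·1 + 39·2 = 266
Nadia has the highest Borda score (319).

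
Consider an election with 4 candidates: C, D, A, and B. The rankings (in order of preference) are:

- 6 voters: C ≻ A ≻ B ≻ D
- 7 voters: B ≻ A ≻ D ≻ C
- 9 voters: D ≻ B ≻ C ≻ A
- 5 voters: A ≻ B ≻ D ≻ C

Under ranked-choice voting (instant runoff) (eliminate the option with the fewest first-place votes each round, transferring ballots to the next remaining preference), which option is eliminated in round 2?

C

Round 1: C 6, D 9, A 5, B 7. Eliminate A.
Round 2: C 6, D 9, B 12. Eliminate C.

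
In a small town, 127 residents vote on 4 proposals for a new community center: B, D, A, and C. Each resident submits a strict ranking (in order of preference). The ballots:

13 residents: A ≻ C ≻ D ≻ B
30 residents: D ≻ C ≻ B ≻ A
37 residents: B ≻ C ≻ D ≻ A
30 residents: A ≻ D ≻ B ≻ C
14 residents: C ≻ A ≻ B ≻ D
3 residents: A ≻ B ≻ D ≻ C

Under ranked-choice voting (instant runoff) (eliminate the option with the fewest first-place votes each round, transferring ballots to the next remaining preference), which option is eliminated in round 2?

Round 1: B 37, D 30, A 46, C 14. Eliminate C.
Round 2: B 37, D 30, A 60. Eliminate D.

D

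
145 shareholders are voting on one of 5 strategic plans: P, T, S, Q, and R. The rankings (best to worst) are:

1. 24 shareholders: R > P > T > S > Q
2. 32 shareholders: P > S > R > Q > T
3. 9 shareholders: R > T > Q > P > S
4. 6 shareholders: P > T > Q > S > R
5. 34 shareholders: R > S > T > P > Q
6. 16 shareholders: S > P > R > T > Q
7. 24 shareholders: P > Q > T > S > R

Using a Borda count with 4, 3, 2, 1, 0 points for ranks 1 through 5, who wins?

P: 24·3 + 32·4 + 9·1 + 6·4 + 34·1 + 16·3 + 24·4 = 411
T: 24·2 + 32·0 + 9·3 + 6·3 + 34·2 + 16·1 + 24·2 = 225
S: 24·1 + 32·3 + 9·0 + 6·1 + 34·3 + 16·4 + 24·1 = 316
Q: 24·0 + 32·1 + 9·2 + 6·2 + 34·0 + 16·0 + 24·3 = 134
R: 24·4 + 32·2 + 9·4 + 6·0 + 34·4 + 16·2 + 24·0 = 364
P has the highest Borda score (411).

P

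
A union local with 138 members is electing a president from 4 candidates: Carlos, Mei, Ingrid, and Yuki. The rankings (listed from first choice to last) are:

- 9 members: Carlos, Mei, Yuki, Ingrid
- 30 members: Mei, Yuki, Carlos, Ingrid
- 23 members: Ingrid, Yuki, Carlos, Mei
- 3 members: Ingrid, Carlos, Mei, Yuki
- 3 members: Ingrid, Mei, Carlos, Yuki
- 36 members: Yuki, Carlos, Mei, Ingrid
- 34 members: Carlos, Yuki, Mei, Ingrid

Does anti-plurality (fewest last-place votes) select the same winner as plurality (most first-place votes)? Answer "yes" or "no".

yes

Anti-plurality — last-place votes: Carlos 0, Mei 23, Ingrid 109, Yuki 6. Winner: Carlos.
Plurality — first-place votes: Carlos 43, Mei 30, Ingrid 29, Yuki 36. Winner: Carlos.
The two methods agree.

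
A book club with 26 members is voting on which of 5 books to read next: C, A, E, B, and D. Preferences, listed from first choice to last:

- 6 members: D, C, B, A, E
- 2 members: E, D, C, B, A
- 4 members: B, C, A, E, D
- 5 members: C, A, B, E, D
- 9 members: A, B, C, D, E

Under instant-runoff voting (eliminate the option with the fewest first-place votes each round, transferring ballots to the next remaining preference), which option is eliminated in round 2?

B

Round 1: C 5, A 9, E 2, B 4, D 6. Eliminate E.
Round 2: C 5, A 9, B 4, D 8. Eliminate B.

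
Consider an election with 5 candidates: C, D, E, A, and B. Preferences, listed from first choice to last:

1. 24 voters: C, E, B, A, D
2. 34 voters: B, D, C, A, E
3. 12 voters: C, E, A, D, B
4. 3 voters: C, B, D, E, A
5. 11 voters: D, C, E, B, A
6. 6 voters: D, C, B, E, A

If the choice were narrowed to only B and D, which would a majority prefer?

Voters preferring B to D: 61; preferring D to B: 29.
B wins the head-to-head.

B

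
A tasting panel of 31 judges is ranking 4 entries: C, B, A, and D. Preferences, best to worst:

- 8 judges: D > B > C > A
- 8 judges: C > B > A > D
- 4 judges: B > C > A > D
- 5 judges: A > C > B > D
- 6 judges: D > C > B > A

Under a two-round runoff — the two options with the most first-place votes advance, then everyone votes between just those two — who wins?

C

Round 1 first-place votes: C 8, B 4, A 5, D 14.
D and C advance.
Runoff: D is preferred to C by 14 voters; C by 17.
C wins the runoff.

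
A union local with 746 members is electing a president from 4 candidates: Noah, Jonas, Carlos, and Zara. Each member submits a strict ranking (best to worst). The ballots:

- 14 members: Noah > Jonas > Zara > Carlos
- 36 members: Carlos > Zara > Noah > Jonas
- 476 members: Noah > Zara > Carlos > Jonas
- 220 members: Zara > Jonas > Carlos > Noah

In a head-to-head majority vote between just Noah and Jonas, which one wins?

Voters preferring Noah to Jonas: 526; preferring Jonas to Noah: 220.
Noah wins the head-to-head.

Noah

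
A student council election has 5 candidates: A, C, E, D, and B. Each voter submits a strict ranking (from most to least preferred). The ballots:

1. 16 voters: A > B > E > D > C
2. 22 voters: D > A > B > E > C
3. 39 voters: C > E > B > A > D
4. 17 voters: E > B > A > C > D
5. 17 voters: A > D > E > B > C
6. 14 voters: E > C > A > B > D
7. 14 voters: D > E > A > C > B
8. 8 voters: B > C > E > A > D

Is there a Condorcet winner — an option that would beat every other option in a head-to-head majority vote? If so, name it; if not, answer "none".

E vs A: 92–55 for E.
E vs C: 100–47 for E.
E vs D: 94–53 for E.
E vs B: 101–46 for E.
E beats every other option head-to-head.

E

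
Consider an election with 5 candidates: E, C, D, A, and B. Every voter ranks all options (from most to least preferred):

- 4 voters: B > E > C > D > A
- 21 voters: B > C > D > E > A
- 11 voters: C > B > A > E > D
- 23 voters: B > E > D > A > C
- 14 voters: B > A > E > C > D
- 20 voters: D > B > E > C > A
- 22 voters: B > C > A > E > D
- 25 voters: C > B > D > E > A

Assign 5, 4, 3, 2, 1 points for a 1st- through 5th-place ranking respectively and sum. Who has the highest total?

B

E: 4·4 + 21·2 + 11·2 + 23·4 + 14·3 + 20·3 + 22·2 + 25·2 = 368
C: 4·3 + 21·4 + 11·5 + 23·1 + 14·2 + 20·2 + 22·4 + 25·5 = 455
D: 4·2 + 21·3 + 11·1 + 23·3 + 14·1 + 20·5 + 22·1 + 25·3 = 362
A: 4·1 + 21·1 + 11·3 + 23·2 + 14·4 + 20·1 + 22·3 + 25·1 = 271
B: 4·5 + 21·5 + 11·4 + 23·5 + 14·5 + 20·4 + 22·5 + 25·4 = 644
B has the highest Borda score (644).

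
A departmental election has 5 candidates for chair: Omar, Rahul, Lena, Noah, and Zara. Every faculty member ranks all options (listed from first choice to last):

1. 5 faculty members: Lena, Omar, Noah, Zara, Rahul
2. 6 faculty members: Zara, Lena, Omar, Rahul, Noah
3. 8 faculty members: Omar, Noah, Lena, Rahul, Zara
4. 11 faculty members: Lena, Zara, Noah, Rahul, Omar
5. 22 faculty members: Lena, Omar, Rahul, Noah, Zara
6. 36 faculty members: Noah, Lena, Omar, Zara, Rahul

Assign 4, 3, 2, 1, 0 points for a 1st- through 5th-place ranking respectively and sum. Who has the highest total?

Omar: 5·3 + 6·2 + 8·4 + 11·0 + 22·3 + 36·2 = 197
Rahul: 5·0 + 6·1 + 8·1 + 11·1 + 22·2 + 36·0 = 69
Lena: 5·4 + 6·3 + 8·2 + 11·4 + 22·4 + 36·3 = 294
Noah: 5·2 + 6·0 + 8·3 + 11·2 + 22·1 + 36·4 = 222
Zara: 5·1 + 6·4 + 8·0 + 11·3 + 22·0 + 36·1 = 98
Lena has the highest Borda score (294).

Lena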